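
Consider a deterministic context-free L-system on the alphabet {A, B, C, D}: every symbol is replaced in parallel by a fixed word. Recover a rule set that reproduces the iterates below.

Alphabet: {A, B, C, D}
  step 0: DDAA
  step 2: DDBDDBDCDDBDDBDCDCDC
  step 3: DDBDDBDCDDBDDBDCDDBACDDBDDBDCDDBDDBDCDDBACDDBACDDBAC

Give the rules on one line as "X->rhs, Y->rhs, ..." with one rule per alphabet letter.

A->B, B->DC, C->AC, D->DDB

  step 2 ⇒ step 3: DDBDDBDCDDBDDBDCDCDC ⇒ DDB·DDB·DC·DDB·DDB·DC·DDB·AC·DDB·DDB·DC·DDB·DDB·DC·DDB·AC·DDB·AC·DDB·AC
    B ↦ DC
    C ↦ AC
    D ↦ DDB
    A ↦ B  (constrained at step 0)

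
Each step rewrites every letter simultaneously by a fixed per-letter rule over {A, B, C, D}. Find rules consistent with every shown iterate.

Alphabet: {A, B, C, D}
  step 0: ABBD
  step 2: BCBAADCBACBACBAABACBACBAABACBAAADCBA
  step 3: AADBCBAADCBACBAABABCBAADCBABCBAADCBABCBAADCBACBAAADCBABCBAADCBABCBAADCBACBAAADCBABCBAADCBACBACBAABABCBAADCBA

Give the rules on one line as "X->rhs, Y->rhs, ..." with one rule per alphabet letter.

  step 2 ⇒ step 3: BCBAADCBACBACBAABACBACBAABACBAAADCBA ⇒ AAD·BCB·AAD·CBA·CBA·ABA·BCB·AAD·CBA·BCB·AAD·CBA·BCB·AAD·CBA·CBA·AAD·CBA·BCB·AAD·CBA·BCB·AAD·CBA·CBA·AAD·CBA·BCB·AAD·CBA·CBA·CBA·ABA·BCB·AAD·CBA
    A ↦ CBA
    B ↦ AAD
    C ↦ BCB
    D ↦ ABA

A->CBA, B->AAD, C->BCB, D->ABA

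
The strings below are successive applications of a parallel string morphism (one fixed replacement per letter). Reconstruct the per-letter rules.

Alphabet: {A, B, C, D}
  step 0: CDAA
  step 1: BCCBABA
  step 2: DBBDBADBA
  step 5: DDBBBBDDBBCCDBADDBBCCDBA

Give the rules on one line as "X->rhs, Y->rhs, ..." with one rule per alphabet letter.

  step 1 ⇒ step 2: BCCBABA ⇒ D·B·B·D·BA·D·BA
    A ↦ BA
    B ↦ D
    C ↦ B
  step 0 ⇒ step 1: CDAA ⇒ B·CC·BA·BA
    D ↦ CC

A->BA, B->D, C->B, D->CC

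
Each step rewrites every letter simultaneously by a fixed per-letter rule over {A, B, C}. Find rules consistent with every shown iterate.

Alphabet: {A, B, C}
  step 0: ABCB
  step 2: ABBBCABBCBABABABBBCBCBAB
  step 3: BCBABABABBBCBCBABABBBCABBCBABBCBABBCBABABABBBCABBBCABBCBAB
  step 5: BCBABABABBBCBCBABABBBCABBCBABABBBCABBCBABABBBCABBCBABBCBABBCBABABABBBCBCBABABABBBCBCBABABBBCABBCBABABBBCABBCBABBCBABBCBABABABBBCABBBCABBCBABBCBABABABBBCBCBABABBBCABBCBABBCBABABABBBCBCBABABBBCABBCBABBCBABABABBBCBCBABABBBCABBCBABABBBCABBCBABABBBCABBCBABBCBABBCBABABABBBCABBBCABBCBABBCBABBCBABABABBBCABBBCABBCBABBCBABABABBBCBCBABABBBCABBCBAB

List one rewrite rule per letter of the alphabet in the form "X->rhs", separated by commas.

  step 2 ⇒ step 3: ABBBCABBCBABABABBBCBCBAB ⇒ BCB·AB·AB·AB·BBC·BCB·AB·AB·BBC·AB·BCB·AB·BCB·AB·BCB·AB·AB·AB·BBC·AB·BBC·AB·BCB·AB
    A ↦ BCB
    B ↦ AB
    C ↦ BBC

A->BCB, B->AB, C->BBC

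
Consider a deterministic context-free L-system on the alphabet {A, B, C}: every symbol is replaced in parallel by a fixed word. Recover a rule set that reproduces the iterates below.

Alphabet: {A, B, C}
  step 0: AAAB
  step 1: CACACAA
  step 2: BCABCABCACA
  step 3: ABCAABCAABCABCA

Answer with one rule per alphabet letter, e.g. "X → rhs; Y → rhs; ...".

A->CA, B->A, C->B

  step 2 ⇒ step 3: BCABCABCACA ⇒ A·B·CA·A·B·CA·A·B·CA·B·CA
    A ↦ CA
    B ↦ A
    C ↦ B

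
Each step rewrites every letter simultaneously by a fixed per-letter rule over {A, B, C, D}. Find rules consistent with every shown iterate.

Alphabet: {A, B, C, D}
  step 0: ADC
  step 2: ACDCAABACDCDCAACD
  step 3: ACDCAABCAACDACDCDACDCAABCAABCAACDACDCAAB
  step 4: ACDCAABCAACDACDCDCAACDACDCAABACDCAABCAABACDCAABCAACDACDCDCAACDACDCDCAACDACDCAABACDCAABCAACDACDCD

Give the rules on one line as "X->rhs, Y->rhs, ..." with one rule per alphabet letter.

  step 3 ⇒ step 4: ACDCAABCAACDACDCDACDCAABCAABCAACDACDCAAB ⇒ ACD·CA·AB·CA·ACD·ACD·CD·CA·ACD·ACD·CA·AB·ACD·CA·AB·CA·AB·ACD·CA·AB·CA·ACD·ACD·CD·CA·ACD·ACD·CD·CA·ACD·ACD·CA·AB·ACD·CA·AB·CA·ACD·ACD·CD
    A ↦ ACD
    B ↦ CD
    C ↦ CA
    D ↦ AB

A->ACD, B->CD, C->CA, D->AB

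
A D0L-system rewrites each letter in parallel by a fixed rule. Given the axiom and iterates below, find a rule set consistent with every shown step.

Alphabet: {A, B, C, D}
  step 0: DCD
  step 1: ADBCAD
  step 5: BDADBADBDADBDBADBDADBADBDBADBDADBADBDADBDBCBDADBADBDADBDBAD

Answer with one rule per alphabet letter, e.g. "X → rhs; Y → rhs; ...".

  step 0 ⇒ step 1: DCD ⇒ AD·BC·AD
    C ↦ BC
    D ↦ AD
    A ↦ B  (constrained at step 1)
    B ↦ BD  (constrained at step 1)

A->B, B->BD, C->BC, D->AD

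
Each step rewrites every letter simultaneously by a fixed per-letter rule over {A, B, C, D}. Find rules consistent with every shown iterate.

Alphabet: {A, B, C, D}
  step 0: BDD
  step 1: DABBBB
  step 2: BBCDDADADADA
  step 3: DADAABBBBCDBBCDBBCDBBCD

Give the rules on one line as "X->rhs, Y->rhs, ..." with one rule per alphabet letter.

  step 2 ⇒ step 3: BBCDDADADADA ⇒ DA·DA·A·BB·BB·CD·BB·CD·BB·CD·BB·CD
    A ↦ CD
    B ↦ DA
    C ↦ A
    D ↦ BB

A->CD, B->DA, C->A, D->BB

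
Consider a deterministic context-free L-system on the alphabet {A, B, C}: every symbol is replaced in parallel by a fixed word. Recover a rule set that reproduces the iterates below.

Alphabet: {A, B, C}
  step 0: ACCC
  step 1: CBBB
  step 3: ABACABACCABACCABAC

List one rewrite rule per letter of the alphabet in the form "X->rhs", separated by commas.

  step 0 ⇒ step 1: ACCC ⇒ C·B·B·B
    A ↦ C
    C ↦ B
    B ↦ ABA  (constrained at step 1)

A->C, B->ABA, C->B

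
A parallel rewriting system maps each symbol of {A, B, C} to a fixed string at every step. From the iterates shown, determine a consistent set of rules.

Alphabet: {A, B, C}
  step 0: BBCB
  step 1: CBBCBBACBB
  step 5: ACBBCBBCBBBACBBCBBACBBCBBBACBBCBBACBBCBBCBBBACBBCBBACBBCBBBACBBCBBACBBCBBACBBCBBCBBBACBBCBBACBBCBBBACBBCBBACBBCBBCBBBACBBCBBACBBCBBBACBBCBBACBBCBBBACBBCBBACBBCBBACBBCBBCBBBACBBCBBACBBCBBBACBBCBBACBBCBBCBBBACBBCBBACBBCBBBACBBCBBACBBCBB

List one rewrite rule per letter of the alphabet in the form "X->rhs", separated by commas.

A->B, B->CBB, C->A

  step 0 ⇒ step 1: BBCB ⇒ CBB·CBB·A·CBB
    B ↦ CBB
    C ↦ A
    A ↦ B  (constrained at step 1)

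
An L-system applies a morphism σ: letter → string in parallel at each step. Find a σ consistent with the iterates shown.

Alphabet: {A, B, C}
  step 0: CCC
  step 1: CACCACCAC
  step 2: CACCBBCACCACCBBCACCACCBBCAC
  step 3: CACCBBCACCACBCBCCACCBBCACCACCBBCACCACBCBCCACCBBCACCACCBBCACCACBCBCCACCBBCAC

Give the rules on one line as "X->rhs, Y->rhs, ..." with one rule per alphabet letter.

A->CBB, B->BC, C->CAC

  step 2 ⇒ step 3: CACCBBCACCACCBBCACCACCBBCAC ⇒ CAC·CBB·CAC·CAC·BC·BC·CAC·CBB·CAC·CAC·CBB·CAC·CAC·BC·BC·CAC·CBB·CAC·CAC·CBB·CAC·CAC·BC·BC·CAC·CBB·CAC
    A ↦ CBB
    B ↦ BC
    C ↦ CAC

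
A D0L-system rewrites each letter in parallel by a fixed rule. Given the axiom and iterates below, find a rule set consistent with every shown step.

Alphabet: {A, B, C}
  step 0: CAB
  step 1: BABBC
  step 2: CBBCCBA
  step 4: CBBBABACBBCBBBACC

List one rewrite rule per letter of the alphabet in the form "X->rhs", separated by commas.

  step 1 ⇒ step 2: BABBC ⇒ C·BB·C·C·BA
    A ↦ BB
    B ↦ C
    C ↦ BA

A->BB, B->C, C->BA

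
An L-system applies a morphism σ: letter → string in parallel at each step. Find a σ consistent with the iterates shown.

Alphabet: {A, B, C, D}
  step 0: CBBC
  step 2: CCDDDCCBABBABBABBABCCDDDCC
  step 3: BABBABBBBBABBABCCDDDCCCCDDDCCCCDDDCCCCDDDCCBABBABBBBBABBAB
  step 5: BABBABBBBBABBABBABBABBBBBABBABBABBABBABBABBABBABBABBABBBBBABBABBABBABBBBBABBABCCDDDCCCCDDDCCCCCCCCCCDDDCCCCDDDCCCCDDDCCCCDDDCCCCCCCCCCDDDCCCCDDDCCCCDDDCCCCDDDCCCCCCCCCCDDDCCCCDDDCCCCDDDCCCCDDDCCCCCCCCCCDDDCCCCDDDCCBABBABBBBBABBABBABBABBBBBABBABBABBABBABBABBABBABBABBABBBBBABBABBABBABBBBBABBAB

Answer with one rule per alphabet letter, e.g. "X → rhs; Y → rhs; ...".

A->DDD, B->CC, C->BAB, D->B

  step 2 ⇒ step 3: CCDDDCCBABBABBABBABCCDDDCC ⇒ BAB·BAB·B·B·B·BAB·BAB·CC·DDD·CC·CC·DDD·CC·CC·DDD·CC·CC·DDD·CC·BAB·BAB·B·B·B·BAB·BAB
    A ↦ DDD
    B ↦ CC
    C ↦ BAB
    D ↦ B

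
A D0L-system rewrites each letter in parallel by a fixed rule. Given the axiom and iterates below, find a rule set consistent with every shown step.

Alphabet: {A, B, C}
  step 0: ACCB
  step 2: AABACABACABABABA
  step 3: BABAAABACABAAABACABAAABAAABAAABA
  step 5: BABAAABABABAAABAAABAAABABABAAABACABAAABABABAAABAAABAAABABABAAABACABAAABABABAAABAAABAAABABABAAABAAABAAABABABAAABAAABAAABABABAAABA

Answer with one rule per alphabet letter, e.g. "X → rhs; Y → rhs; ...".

  step 2 ⇒ step 3: AABACABACABABABA ⇒ BA·BA·AA·BA·CA·BA·AA·BA·CA·BA·AA·BA·AA·BA·AA·BA
    A ↦ BA
    B ↦ AA
    C ↦ CA

A->BA, B->AA, C->CA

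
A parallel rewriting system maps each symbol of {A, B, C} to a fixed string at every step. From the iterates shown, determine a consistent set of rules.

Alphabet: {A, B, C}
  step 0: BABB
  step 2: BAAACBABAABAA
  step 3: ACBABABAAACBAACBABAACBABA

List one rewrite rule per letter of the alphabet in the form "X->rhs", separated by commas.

A->BA, B->AC, C->A

  step 2 ⇒ step 3: BAAACBABAABAA ⇒ AC·BA·BA·BA·A·AC·BA·AC·BA·BA·AC·BA·BA
    A ↦ BA
    B ↦ AC
    C ↦ A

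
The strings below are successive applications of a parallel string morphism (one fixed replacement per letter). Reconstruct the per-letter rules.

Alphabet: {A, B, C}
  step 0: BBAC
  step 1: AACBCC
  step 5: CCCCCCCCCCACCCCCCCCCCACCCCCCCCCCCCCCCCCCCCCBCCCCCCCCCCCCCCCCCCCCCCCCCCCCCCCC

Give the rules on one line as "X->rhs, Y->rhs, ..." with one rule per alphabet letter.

A->CB, B->A, C->CC

  step 0 ⇒ step 1: BBAC ⇒ A·A·CB·CC
    A ↦ CB
    B ↦ A
    C ↦ CC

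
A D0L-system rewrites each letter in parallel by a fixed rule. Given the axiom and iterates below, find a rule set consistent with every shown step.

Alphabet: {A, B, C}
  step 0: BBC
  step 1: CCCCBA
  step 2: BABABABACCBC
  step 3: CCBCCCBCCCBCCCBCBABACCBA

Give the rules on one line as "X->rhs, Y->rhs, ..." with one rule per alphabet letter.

  step 2 ⇒ step 3: BABABABACCBC ⇒ CC·BC·CC·BC·CC·BC·CC·BC·BA·BA·CC·BA
    A ↦ BC
    B ↦ CC
    C ↦ BA

A->BC, B->CC, C->BA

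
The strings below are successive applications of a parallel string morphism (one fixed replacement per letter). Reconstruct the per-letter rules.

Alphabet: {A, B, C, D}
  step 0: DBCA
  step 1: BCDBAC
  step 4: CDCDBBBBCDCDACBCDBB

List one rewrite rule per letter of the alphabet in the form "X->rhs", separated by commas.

  step 0 ⇒ step 1: DBCA ⇒ B·CD·B·AC
    A ↦ AC
    B ↦ CD
    C ↦ B
    D ↦ B

A->AC, B->CD, C->B, D->B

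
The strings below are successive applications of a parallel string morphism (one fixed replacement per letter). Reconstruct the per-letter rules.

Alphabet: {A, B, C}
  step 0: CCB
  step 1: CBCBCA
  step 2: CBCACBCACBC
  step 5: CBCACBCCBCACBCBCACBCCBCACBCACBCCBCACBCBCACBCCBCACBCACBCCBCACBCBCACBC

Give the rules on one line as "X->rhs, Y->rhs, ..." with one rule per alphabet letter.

  step 1 ⇒ step 2: CBCBCA ⇒ CB·CA·CB·CA·CB·C
    A ↦ C
    B ↦ CA
    C ↦ CB

A->C, B->CA, C->CB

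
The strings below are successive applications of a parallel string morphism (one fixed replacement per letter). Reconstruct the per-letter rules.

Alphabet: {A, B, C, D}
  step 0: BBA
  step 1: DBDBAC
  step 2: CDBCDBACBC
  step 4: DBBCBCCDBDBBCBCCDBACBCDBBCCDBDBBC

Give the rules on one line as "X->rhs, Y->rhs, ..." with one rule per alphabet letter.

A->AC, B->DB, C->BC, D->C

  step 1 ⇒ step 2: DBDBAC ⇒ C·DB·C·DB·AC·BC
    A ↦ AC
    B ↦ DB
    C ↦ BC
    D ↦ C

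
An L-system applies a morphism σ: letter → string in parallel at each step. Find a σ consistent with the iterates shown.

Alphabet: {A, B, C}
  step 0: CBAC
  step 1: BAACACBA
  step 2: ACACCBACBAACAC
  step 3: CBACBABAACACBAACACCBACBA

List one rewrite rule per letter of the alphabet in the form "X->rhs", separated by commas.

  step 2 ⇒ step 3: ACACCBACBAACAC ⇒ C·BA·C·BA·BA·ACA·C·BA·ACA·C·C·BA·C·BA
    A ↦ C
    B ↦ ACA
    C ↦ BA

A->C, B->ACA, C->BA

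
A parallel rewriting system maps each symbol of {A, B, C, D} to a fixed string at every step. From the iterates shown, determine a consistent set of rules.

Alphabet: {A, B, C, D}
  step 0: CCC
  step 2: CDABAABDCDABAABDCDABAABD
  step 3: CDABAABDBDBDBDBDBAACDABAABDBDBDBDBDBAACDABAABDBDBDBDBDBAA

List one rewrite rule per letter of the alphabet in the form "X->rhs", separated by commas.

A->BD, B->BD, C->CDA, D->BAA

  step 2 ⇒ step 3: CDABAABDCDABAABDCDABAABD ⇒ CDA·BAA·BD·BD·BD·BD·BD·BAA·CDA·BAA·BD·BD·BD·BD·BD·BAA·CDA·BAA·BD·BD·BD·BD·BD·BAA
    A ↦ BD
    B ↦ BD
    C ↦ CDA
    D ↦ BAA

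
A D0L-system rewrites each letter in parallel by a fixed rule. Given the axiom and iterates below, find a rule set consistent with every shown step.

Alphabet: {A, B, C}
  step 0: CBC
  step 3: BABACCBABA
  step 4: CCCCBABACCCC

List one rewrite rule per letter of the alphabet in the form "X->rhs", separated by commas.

A->C, B->C, C->BA

  step 3 ⇒ step 4: BABACCBABA ⇒ C·C·C·C·BA·BA·C·C·C·C
    A ↦ C
    B ↦ C
    C ↦ BA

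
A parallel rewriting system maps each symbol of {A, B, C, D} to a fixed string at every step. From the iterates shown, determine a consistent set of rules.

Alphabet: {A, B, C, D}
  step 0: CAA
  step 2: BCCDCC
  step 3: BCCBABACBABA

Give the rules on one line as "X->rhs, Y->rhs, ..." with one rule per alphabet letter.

  step 2 ⇒ step 3: BCCDCC ⇒ BCC·BA·BA·C·BA·BA
    B ↦ BCC
    C ↦ BA
    D ↦ C
    A ↦ D  (constrained at step 0)

A->D, B->BCC, C->BA, D->C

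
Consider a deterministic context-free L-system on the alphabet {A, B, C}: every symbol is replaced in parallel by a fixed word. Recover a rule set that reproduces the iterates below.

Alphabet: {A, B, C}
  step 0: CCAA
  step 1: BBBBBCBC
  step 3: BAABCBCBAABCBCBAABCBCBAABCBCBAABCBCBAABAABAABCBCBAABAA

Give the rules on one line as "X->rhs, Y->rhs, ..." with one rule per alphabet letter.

  step 0 ⇒ step 1: CCAA ⇒ BB·BB·BC·BC
    A ↦ BC
    C ↦ BB
    B ↦ BAA  (constrained at step 1)

A->BC, B->BAA, C->BB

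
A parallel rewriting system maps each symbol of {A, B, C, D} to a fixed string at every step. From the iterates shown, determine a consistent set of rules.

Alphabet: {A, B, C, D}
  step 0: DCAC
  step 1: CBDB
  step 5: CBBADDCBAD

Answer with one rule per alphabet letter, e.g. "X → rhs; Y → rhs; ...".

  step 0 ⇒ step 1: DCAC ⇒ C·B·D·B
    A ↦ D
    C ↦ B
    D ↦ C
    B ↦ AD  (constrained at step 1)

A->D, B->AD, C->B, D->C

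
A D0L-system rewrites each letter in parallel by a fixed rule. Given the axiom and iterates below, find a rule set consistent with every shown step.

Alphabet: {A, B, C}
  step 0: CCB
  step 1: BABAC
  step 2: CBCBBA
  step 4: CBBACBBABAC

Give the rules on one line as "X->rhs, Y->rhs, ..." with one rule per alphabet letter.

  step 1 ⇒ step 2: BABAC ⇒ C·B·C·B·BA
    A ↦ B
    B ↦ C
    C ↦ BA

A->B, B->C, C->BA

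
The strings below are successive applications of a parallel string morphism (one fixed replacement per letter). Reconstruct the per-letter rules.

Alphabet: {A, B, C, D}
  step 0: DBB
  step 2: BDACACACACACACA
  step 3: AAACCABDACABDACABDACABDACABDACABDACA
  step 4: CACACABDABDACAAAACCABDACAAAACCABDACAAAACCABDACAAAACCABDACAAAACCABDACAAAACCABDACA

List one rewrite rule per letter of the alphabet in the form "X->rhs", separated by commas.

  step 3 ⇒ step 4: AAACCABDACABDACABDACABDACABDACABDACA ⇒ CA·CA·CA·BDA·BDA·CA·AAA·C·CA·BDA·CA·AAA·C·CA·BDA·CA·AAA·C·CA·BDA·CA·AAA·C·CA·BDA·CA·AAA·C·CA·BDA·CA·AAA·C·CA·BDA·CA
    A ↦ CA
    B ↦ AAA
    C ↦ BDA
    D ↦ C

A->CA, B->AAA, C->BDA, D->C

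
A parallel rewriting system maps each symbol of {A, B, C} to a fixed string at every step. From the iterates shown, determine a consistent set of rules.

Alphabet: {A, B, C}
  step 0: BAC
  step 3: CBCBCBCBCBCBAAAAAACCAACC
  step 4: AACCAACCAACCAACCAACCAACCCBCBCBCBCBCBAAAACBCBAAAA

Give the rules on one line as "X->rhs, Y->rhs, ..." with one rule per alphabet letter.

  step 3 ⇒ step 4: CBCBCBCBCBCBAAAAAACCAACC ⇒ AA·CC·AA·CC·AA·CC·AA·CC·AA·CC·AA·CC·CB·CB·CB·CB·CB·CB·AA·AA·CB·CB·AA·AA
    A ↦ CB
    B ↦ CC
    C ↦ AA

A->CB, B->CC, C->AA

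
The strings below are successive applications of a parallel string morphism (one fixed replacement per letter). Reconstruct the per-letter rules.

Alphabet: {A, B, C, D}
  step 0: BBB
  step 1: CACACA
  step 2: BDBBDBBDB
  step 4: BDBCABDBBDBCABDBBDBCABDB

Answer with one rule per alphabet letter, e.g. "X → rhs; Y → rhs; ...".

A->DB, B->CA, C->B, D->B

  step 1 ⇒ step 2: CACACA ⇒ B·DB·B·DB·B·DB
    A ↦ DB
    C ↦ B
  step 0 ⇒ step 1: BBB ⇒ CA·CA·CA
    B ↦ CA
    D ↦ B  (constrained at step 2)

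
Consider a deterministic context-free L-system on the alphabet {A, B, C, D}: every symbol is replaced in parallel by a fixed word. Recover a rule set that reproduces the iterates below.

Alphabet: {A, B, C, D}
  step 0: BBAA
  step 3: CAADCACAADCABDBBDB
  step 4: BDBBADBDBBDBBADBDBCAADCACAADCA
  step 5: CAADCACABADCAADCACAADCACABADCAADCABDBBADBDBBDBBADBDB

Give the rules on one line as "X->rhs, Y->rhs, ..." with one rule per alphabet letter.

A->B, B->CA, C->BD, D->AD

  step 4 ⇒ step 5: BDBBADBDBBDBBADBDBCAADCACAADCA ⇒ CA·AD·CA·CA·B·AD·CA·AD·CA·CA·AD·CA·CA·B·AD·CA·AD·CA·BD·B·B·AD·BD·B·BD·B·B·AD·BD·B
    A ↦ B
    B ↦ CA
    C ↦ BD
    D ↦ AD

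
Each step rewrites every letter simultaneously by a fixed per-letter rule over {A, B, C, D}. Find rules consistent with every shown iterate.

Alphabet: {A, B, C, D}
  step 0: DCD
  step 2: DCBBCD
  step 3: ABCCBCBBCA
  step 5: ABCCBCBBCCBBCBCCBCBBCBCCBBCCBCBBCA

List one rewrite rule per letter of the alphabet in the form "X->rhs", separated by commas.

  step 2 ⇒ step 3: DCBBCD ⇒ A·BC·CB·CB·BC·A
    B ↦ CB
    C ↦ BC
    D ↦ A
    A ↦ D  (constrained at step 3)

A->D, B->CB, C->BC, D->A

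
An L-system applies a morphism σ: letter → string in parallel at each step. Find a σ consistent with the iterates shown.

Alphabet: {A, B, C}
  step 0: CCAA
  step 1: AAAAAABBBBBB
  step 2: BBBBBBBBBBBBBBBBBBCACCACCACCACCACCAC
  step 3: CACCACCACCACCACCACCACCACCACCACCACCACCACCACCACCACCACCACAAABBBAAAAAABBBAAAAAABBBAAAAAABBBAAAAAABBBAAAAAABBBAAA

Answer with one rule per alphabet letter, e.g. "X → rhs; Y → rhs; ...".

A->BBB, B->CAC, C->AAA

  step 2 ⇒ step 3: BBBBBBBBBBBBBBBBBBCACCACCACCACCACCAC ⇒ CAC·CAC·CAC·CAC·CAC·CAC·CAC·CAC·CAC·CAC·CAC·CAC·CAC·CAC·CAC·CAC·CAC·CAC·AAA·BBB·AAA·AAA·BBB·AAA·AAA·BBB·AAA·AAA·BBB·AAA·AAA·BBB·AAA·AAA·BBB·AAA
    A ↦ BBB
    B ↦ CAC
    C ↦ AAA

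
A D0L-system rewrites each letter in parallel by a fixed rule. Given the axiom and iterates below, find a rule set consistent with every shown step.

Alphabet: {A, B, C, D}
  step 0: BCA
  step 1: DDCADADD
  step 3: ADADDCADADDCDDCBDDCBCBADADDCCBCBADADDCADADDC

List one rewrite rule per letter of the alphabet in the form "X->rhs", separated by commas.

  step 0 ⇒ step 1: BCA ⇒ DDC·ADA·DD
    A ↦ DD
    B ↦ DDC
    C ↦ ADA
    D ↦ CB  (constrained at step 1)

A->DD, B->DDC, C->ADA, D->CB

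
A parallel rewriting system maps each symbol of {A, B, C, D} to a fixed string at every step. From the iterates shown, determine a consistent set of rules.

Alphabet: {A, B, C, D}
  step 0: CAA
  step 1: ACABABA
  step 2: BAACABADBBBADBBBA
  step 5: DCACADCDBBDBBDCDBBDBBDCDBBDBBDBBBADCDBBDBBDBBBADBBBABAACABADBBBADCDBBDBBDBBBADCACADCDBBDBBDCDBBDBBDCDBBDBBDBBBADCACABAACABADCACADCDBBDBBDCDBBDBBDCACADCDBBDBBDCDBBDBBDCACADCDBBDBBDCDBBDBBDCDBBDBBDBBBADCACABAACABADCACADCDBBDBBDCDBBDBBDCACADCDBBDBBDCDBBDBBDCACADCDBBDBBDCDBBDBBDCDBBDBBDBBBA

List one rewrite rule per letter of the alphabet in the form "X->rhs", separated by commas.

A->BA, B->DBB, C->ACA, D->DC

  step 1 ⇒ step 2: ACABABA ⇒ BA·ACA·BA·DBB·BA·DBB·BA
    A ↦ BA
    B ↦ DBB
    C ↦ ACA
    D ↦ DC  (constrained at step 2)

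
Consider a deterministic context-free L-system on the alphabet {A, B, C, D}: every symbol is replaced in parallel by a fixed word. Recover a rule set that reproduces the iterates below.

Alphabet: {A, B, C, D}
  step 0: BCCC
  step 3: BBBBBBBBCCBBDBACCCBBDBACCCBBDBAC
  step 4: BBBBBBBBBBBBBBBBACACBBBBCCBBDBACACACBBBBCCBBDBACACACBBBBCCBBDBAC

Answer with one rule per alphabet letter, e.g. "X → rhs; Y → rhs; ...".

  step 3 ⇒ step 4: BBBBBBBBCCBBDBACCCBBDBACCCBBDBAC ⇒ BB·BB·BB·BB·BB·BB·BB·BB·AC·AC·BB·BB·CC·BB·DB·AC·AC·AC·BB·BB·CC·BB·DB·AC·AC·AC·BB·BB·CC·BB·DB·AC
    A ↦ DB
    B ↦ BB
    C ↦ AC
    D ↦ CC

A->DB, B->BB, C->AC, D->CC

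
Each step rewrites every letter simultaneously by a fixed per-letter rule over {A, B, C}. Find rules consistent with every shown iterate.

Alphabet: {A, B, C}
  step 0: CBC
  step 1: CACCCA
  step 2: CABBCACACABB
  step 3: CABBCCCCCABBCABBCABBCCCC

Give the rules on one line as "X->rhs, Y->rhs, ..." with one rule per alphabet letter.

A->BB, B->CC, C->CA

  step 2 ⇒ step 3: CABBCACACABB ⇒ CA·BB·CC·CC·CA·BB·CA·BB·CA·BB·CC·CC
    A ↦ BB
    B ↦ CC
    C ↦ CA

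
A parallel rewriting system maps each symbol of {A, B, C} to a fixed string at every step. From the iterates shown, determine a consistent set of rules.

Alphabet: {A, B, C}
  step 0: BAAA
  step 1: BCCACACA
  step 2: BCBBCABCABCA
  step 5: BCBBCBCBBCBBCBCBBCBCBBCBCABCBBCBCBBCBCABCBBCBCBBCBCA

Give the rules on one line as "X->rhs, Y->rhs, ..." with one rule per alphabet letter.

A->CA, B->BC, C->B

  step 1 ⇒ step 2: BCCACACA ⇒ BC·B·B·CA·B·CA·B·CA
    A ↦ CA
    B ↦ BC
    C ↦ B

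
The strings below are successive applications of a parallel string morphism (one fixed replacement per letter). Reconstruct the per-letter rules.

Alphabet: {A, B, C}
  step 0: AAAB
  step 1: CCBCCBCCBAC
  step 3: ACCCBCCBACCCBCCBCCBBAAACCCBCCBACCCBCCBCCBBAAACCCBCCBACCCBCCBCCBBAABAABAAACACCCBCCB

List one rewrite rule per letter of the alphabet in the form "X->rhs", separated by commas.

A->CCB, B->AC, C->BAA

  step 0 ⇒ step 1: AAAB ⇒ CCB·CCB·CCB·AC
    A ↦ CCB
    B ↦ AC
    C ↦ BAA  (constrained at step 1)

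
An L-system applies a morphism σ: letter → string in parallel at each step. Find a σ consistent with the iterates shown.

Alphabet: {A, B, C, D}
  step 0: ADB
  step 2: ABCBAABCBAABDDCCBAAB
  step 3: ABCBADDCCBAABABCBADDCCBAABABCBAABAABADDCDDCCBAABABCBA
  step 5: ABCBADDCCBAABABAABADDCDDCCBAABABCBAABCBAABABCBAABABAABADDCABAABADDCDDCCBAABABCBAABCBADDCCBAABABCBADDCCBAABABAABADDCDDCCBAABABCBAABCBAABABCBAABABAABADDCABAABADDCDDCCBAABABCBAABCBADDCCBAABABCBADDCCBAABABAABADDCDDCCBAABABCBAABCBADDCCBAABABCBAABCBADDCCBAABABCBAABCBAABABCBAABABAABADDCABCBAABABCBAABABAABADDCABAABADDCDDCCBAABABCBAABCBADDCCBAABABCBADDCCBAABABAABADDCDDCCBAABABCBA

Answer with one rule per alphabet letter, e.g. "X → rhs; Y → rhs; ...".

  step 2 ⇒ step 3: ABCBAABCBAABDDCCBAAB ⇒ AB·CBA·DDC·CBA·AB·AB·CBA·DDC·CBA·AB·AB·CBA·ABA·ABA·DDC·DDC·CBA·AB·AB·CBA
    A ↦ AB
    B ↦ CBA
    C ↦ DDC
    D ↦ ABA

A->AB, B->CBA, C->DDC, D->ABA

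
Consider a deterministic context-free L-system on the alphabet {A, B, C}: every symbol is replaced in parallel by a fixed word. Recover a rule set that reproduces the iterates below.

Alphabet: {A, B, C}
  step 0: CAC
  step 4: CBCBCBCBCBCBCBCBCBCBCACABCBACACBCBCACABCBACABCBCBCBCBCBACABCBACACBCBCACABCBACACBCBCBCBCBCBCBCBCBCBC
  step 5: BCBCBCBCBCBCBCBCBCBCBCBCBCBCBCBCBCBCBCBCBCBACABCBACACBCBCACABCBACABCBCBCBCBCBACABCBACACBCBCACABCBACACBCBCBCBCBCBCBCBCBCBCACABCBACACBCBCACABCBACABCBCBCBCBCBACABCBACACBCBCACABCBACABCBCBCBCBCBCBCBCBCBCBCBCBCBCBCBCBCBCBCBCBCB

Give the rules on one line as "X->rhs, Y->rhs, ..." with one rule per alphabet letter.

  step 4 ⇒ step 5: CBCBCBCBCBCBCBCBCBCBCACABCBACACBCBCACABCBACABCBCBCBCBCBACABCBACACBCBCACABCBACACBCBCBCBCBCBCBCBCBCBC ⇒ BCB·C·BCB·C·BCB·C·BCB·C·BCB·C·BCB·C·BCB·C·BCB·C·BCB·C·BCB·C·BCB·ACA·BCB·ACA·C·BCB·C·ACA·BCB·ACA·BCB·C·BCB·C·BCB·ACA·BCB·ACA·C·BCB·C·ACA·BCB·ACA·C·BCB·C·BCB·C·BCB·C·BCB·C·BCB·C·ACA·BCB·ACA·C·BCB·C·ACA·BCB·ACA·BCB·C·BCB·C·BCB·ACA·BCB·ACA·C·BCB·C·ACA·BCB·ACA·BCB·C·BCB·C·BCB·C·BCB·C·BCB·C·BCB·C·BCB·C·BCB·C·BCB·C·BCB·C·BCB
    A ↦ ACA
    B ↦ C
    C ↦ BCB

A->ACA, B->C, C->BCB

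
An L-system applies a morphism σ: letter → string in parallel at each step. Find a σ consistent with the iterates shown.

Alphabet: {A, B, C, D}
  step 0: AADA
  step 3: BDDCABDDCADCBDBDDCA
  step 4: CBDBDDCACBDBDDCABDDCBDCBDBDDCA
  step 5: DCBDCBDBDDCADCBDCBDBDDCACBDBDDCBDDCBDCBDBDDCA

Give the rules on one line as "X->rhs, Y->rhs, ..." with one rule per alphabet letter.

A->CA, B->C, C->D, D->BD

  step 4 ⇒ step 5: CBDBDDCACBDBDDCABDDCBDCBDBDDCA ⇒ D·C·BD·C·BD·BD·D·CA·D·C·BD·C·BD·BD·D·CA·C·BD·BD·D·C·BD·D·C·BD·C·BD·BD·D·CA
    A ↦ CA
    B ↦ C
    C ↦ D
    D ↦ BD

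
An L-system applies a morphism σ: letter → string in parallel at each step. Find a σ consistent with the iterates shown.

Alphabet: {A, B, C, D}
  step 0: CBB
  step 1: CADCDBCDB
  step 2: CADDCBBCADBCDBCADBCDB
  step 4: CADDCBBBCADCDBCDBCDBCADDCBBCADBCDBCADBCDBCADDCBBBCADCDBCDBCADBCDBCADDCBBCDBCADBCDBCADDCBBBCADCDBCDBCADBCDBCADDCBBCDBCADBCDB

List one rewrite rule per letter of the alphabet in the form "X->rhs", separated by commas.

  step 1 ⇒ step 2: CADCDBCDB ⇒ CAD·DCB·B·CAD·B·CDB·CAD·B·CDB
    A ↦ DCB
    B ↦ CDB
    C ↦ CAD
    D ↦ B

A->DCB, B->CDB, C->CAD, D->B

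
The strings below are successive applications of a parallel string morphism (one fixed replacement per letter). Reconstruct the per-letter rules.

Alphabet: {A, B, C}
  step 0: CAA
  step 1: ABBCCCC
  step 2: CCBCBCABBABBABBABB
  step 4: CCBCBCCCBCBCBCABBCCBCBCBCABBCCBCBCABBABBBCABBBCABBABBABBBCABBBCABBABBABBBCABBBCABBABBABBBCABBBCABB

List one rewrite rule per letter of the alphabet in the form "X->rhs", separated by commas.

  step 1 ⇒ step 2: ABBCCCC ⇒ CC·BC·BC·ABB·ABB·ABB·ABB
    A ↦ CC
    B ↦ BC
    C ↦ ABB

A->CC, B->BC, C->ABB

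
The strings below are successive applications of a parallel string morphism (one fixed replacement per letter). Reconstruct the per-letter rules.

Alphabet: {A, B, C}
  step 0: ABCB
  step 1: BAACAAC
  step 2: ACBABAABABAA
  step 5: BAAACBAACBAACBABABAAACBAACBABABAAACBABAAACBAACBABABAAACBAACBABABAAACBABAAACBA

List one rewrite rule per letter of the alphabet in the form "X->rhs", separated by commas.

  step 1 ⇒ step 2: BAACAAC ⇒ AC·BA·BA·A·BA·BA·A
    A ↦ BA
    B ↦ AC
    C ↦ A

A->BA, B->AC, C->A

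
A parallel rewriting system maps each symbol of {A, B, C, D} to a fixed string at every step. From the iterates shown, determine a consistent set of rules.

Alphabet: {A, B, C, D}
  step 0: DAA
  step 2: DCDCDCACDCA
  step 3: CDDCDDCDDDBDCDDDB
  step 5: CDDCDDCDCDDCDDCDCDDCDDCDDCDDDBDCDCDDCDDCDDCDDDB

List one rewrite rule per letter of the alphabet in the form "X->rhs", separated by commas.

  step 2 ⇒ step 3: DCDCDCACDCA ⇒ CD·D·CD·D·CD·D·DB·D·CD·D·DB
    A ↦ DB
    C ↦ D
    D ↦ CD
    B ↦ CA  (constrained at step 3)

A->DB, B->CA, C->D, D->CD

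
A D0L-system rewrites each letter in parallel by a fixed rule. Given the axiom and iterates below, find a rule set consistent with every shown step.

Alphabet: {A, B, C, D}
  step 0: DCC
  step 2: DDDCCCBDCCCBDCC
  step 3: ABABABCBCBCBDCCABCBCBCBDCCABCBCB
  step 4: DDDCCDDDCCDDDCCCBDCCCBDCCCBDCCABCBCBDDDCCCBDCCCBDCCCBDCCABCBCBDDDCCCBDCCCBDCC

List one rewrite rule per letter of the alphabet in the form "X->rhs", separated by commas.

A->DD, B->DCC, C->CB, D->AB

  step 3 ⇒ step 4: ABABABCBCBCBDCCABCBCBCBDCCABCBCB ⇒ DD·DCC·DD·DCC·DD·DCC·CB·DCC·CB·DCC·CB·DCC·AB·CB·CB·DD·DCC·CB·DCC·CB·DCC·CB·DCC·AB·CB·CB·DD·DCC·CB·DCC·CB·DCC
    A ↦ DD
    B ↦ DCC
    C ↦ CB
    D ↦ AB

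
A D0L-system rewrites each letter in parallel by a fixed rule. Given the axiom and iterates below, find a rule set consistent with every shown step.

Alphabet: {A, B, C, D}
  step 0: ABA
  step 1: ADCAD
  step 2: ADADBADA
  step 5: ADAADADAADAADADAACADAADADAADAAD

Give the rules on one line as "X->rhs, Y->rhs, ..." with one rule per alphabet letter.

A->AD, B->C, C->DB, D->A

  step 1 ⇒ step 2: ADCAD ⇒ AD·A·DB·AD·A
    A ↦ AD
    C ↦ DB
    D ↦ A
  step 0 ⇒ step 1: ABA ⇒ AD·C·AD
    B ↦ C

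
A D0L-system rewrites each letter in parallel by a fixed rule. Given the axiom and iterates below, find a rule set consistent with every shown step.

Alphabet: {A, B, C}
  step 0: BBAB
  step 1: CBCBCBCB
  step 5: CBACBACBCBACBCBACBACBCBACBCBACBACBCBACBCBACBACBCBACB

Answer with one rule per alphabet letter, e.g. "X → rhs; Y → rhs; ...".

A->CB, B->CB, C->A

  step 0 ⇒ step 1: BBAB ⇒ CB·CB·CB·CB
    A ↦ CB
    B ↦ CB
    C ↦ A  (constrained at step 1)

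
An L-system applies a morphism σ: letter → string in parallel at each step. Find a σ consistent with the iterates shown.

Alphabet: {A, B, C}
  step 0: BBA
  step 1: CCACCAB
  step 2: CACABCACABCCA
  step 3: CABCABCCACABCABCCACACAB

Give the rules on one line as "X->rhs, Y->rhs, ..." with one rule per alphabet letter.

A->B, B->CCA, C->CA

  step 2 ⇒ step 3: CACABCACABCCA ⇒ CA·B·CA·B·CCA·CA·B·CA·B·CCA·CA·CA·B
    A ↦ B
    B ↦ CCA
    C ↦ CA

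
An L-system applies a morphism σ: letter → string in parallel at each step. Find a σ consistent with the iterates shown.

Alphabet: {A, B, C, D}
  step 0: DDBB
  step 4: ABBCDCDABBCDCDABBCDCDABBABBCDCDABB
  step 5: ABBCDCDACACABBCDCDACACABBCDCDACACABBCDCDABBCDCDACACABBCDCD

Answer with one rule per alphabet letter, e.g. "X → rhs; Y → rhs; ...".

  step 4 ⇒ step 5: ABBCDCDABBCDCDABBCDCDABBABBCDCDABB ⇒ ABB·CD·CD·A·C·A·C·ABB·CD·CD·A·C·A·C·ABB·CD·CD·A·C·A·C·ABB·CD·CD·ABB·CD·CD·A·C·A·C·ABB·CD·CD
    A ↦ ABB
    B ↦ CD
    C ↦ A
    D ↦ C

A->ABB, B->CD, C->A, D->C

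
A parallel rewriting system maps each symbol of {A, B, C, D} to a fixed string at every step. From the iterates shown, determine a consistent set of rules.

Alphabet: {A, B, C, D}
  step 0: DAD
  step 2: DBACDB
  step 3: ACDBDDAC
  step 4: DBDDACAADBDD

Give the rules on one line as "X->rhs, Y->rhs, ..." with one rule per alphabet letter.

A->DB, B->C, C->DD, D->A

  step 3 ⇒ step 4: ACDBDDAC ⇒ DB·DD·A·C·A·A·DB·DD
    A ↦ DB
    B ↦ C
    C ↦ DD
    D ↦ A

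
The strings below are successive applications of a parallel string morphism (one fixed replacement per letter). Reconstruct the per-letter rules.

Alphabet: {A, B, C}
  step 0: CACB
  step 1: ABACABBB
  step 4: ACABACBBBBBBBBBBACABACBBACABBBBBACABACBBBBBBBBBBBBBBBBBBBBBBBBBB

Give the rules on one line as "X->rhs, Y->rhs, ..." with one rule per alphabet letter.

  step 0 ⇒ step 1: CACB ⇒ AB·AC·AB·BB
    A ↦ AC
    B ↦ BB
    C ↦ AB

A->AC, B->BB, C->AB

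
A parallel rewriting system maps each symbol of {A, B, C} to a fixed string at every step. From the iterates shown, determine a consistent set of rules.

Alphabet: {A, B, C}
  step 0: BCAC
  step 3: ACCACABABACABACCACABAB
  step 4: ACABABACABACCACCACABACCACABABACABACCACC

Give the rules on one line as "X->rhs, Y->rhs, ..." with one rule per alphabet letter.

A->AC, B->C, C->AB

  step 3 ⇒ step 4: ACCACABABACABACCACABAB ⇒ AC·AB·AB·AC·AB·AC·C·AC·C·AC·AB·AC·C·AC·AB·AB·AC·AB·AC·C·AC·C
    A ↦ AC
    B ↦ C
    C ↦ AB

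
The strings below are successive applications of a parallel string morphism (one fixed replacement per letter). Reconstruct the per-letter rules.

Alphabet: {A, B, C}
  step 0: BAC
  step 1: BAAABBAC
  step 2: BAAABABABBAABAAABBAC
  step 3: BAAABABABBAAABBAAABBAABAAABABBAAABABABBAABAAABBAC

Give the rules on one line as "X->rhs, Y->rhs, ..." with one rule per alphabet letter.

  step 2 ⇒ step 3: BAAABABABBAABAAABBAC ⇒ BAA·AB·AB·AB·BAA·AB·BAA·AB·BAA·BAA·AB·AB·BAA·AB·AB·AB·BAA·BAA·AB·BAC
    A ↦ AB
    B ↦ BAA
    C ↦ BAC

A->AB, B->BAA, C->BAC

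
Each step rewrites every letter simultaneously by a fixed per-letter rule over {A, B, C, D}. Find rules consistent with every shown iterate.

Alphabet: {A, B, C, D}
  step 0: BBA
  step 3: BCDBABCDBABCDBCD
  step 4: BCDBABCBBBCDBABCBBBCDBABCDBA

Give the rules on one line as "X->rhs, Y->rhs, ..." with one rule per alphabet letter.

  step 3 ⇒ step 4: BCDBABCDBABCDBCD ⇒ BC·D·BA·BC·BB·BC·D·BA·BC·BB·BC·D·BA·BC·D·BA
    A ↦ BB
    B ↦ BC
    C ↦ D
    D ↦ BA

A->BB, B->BC, C->D, D->BA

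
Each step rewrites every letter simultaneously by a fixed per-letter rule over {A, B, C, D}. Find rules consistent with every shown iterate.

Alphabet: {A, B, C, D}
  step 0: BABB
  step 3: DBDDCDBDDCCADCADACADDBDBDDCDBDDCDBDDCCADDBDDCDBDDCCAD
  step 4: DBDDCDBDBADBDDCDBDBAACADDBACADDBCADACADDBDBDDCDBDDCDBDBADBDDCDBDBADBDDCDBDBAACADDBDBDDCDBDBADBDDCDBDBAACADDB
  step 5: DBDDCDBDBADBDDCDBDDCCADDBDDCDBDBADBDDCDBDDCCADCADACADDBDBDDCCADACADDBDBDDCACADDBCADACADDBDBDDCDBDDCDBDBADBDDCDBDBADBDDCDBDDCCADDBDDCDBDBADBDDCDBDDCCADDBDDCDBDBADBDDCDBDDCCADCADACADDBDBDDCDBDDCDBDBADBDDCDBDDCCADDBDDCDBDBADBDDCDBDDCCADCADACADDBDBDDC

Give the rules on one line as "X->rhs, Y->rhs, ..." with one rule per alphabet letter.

  step 4 ⇒ step 5: DBDDCDBDBADBDDCDBDBAACADDBACADDBCADACADDBDBDDCDBDDCDBDBADBDDCDBDBADBDDCDBDBAACADDBDBDDCDBDBADBDDCDBDBAACADDB ⇒ DB·DDC·DB·DB·A·DB·DDC·DB·DDC·CAD·DB·DDC·DB·DB·A·DB·DDC·DB·DDC·CAD·CAD·A·CAD·DB·DB·DDC·CAD·A·CAD·DB·DB·DDC·A·CAD·DB·CAD·A·CAD·DB·DB·DDC·DB·DDC·DB·DB·A·DB·DDC·DB·DB·A·DB·DDC·DB·DDC·CAD·DB·DDC·DB·DB·A·DB·DDC·DB·DDC·CAD·DB·DDC·DB·DB·A·DB·DDC·DB·DDC·CAD·CAD·A·CAD·DB·DB·DDC·DB·DDC·DB·DB·A·DB·DDC·DB·DDC·CAD·DB·DDC·DB·DB·A·DB·DDC·DB·DDC·CAD·CAD·A·CAD·DB·DB·DDC
    A ↦ CAD
    B ↦ DDC
    C ↦ A
    D ↦ DB

A->CAD, B->DDC, C->A, D->DB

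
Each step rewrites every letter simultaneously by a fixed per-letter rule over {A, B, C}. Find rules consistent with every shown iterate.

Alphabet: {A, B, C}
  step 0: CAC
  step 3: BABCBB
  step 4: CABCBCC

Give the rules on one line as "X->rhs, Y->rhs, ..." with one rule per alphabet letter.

A->AB, B->C, C->B

  step 3 ⇒ step 4: BABCBB ⇒ C·AB·C·B·C·C
    A ↦ AB
    B ↦ C
    C ↦ B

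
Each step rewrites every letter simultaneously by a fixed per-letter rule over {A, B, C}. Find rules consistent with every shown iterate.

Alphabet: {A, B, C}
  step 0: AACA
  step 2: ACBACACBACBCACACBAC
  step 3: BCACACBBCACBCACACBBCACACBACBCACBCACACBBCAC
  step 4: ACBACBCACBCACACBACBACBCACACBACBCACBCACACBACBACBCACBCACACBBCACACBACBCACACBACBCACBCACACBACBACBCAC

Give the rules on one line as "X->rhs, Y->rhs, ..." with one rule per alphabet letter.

  step 3 ⇒ step 4: BCACACBBCACBCACACBBCACACBACBCACBCACACBBCAC ⇒ ACB·AC·BC·AC·BC·AC·ACB·ACB·AC·BC·AC·ACB·AC·BC·AC·BC·AC·ACB·ACB·AC·BC·AC·BC·AC·ACB·BC·AC·ACB·AC·BC·AC·ACB·AC·BC·AC·BC·AC·ACB·ACB·AC·BC·AC
    A ↦ BC
    B ↦ ACB
    C ↦ AC

A->BC, B->ACB, C->AC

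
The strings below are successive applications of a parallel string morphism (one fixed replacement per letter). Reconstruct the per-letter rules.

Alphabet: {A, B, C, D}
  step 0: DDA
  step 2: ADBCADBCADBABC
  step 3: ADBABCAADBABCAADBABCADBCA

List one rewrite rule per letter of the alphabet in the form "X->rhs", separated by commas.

  step 2 ⇒ step 3: ADBCADBCADBABC ⇒ ADB·AB·C·A·ADB·AB·C·A·ADB·AB·C·ADB·C·A
    A ↦ ADB
    B ↦ C
    C ↦ A
    D ↦ AB

A->ADB, B->C, C->A, D->AB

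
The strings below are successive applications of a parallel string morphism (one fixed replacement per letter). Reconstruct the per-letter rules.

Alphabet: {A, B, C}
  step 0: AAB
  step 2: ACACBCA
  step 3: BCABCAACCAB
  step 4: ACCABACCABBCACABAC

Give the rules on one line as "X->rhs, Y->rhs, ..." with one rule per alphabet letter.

A->B, B->AC, C->CA

  step 3 ⇒ step 4: BCABCAACCAB ⇒ AC·CA·B·AC·CA·B·B·CA·CA·B·AC
    A ↦ B
    B ↦ AC
    C ↦ CA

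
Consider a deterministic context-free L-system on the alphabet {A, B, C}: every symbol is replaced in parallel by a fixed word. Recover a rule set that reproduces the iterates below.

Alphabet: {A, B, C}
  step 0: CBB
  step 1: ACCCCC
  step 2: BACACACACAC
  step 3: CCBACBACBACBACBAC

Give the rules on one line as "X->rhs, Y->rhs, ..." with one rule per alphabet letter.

A->B, B->CC, C->AC

  step 2 ⇒ step 3: BACACACACAC ⇒ CC·B·AC·B·AC·B·AC·B·AC·B·AC
    A ↦ B
    B ↦ CC
    C ↦ AC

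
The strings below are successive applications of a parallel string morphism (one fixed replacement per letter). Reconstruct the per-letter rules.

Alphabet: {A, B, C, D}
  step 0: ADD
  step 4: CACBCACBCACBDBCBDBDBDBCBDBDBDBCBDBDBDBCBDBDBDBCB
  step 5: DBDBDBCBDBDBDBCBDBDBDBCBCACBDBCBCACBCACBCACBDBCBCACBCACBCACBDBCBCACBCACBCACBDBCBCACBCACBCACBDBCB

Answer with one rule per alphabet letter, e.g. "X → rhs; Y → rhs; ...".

  step 4 ⇒ step 5: CACBCACBCACBDBCBDBDBDBCBDBDBDBCBDBDBDBCBDBDBDBCB ⇒ DB·DB·DB·CB·DB·DB·DB·CB·DB·DB·DB·CB·CA·CB·DB·CB·CA·CB·CA·CB·CA·CB·DB·CB·CA·CB·CA·CB·CA·CB·DB·CB·CA·CB·CA·CB·CA·CB·DB·CB·CA·CB·CA·CB·CA·CB·DB·CB
    A ↦ DB
    B ↦ CB
    C ↦ DB
    D ↦ CA

A->DB, B->CB, C->DB, D->CA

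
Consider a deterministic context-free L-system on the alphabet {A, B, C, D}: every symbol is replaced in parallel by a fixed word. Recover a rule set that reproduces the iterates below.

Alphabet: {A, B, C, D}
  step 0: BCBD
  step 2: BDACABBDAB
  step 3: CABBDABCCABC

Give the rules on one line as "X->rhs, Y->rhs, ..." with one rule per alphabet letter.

A->B, B->C, C->BDA, D->A

  step 2 ⇒ step 3: BDACABBDAB ⇒ C·A·B·BDA·B·C·C·A·B·C
    A ↦ B
    B ↦ C
    C ↦ BDA
    D ↦ A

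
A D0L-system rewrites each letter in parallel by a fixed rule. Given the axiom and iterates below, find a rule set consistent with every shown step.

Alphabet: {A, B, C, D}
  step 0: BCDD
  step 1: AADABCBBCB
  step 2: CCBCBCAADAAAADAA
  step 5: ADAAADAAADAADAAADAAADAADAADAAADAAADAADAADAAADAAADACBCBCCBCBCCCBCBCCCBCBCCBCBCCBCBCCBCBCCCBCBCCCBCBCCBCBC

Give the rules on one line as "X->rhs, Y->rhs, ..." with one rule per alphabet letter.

A->C, B->A, C->ADA, D->BCB

  step 1 ⇒ step 2: AADABCBBCB ⇒ C·C·BCB·C·A·ADA·A·A·ADA·A
    A ↦ C
    B ↦ A
    C ↦ ADA
    D ↦ BCB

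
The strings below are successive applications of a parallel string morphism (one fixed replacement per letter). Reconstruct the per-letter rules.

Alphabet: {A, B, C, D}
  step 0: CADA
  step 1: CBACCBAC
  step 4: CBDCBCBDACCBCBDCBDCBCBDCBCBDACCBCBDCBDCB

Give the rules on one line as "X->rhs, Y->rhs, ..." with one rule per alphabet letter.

A->AC, B->D, C->CB, D->CB

  step 0 ⇒ step 1: CADA ⇒ CB·AC·CB·AC
    A ↦ AC
    C ↦ CB
    D ↦ CB
    B ↦ D  (constrained at step 1)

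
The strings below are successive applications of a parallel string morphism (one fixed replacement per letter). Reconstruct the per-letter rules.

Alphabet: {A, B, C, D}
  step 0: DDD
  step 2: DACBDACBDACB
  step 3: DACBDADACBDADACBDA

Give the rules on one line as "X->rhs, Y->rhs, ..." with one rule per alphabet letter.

A->CB, B->A, C->D, D->DA

  step 2 ⇒ step 3: DACBDACBDACB ⇒ DA·CB·D·A·DA·CB·D·A·DA·CB·D·A
    A ↦ CB
    B ↦ A
    C ↦ D
    D ↦ DA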